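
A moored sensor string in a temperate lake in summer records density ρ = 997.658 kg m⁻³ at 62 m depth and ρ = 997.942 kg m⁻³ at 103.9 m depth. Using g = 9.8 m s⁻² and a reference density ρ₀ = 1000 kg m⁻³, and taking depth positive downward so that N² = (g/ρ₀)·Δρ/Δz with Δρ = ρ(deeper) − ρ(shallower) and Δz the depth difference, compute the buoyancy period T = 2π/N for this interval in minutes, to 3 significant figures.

12.8 min

Δρ = 997.942 − 997.658 = 0.284 kg m⁻³ over Δz = 103.9 − 62 = 41.9 m.
N² = (9.8/1000) × (0.284/41.9) = 6.6425 × 10⁻⁵ s⁻².
N = √(6.6425 × 10⁻⁵) = 8.1502 × 10⁻³ rad s⁻¹, so T = 2π/N = 770.92 s = 12.849 min ≈ 12.8 min.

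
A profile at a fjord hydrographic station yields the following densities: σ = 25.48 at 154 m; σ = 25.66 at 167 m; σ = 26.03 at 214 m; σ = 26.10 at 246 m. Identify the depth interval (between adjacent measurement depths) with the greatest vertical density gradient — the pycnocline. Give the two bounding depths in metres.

Compute the density gradient over each adjacent pair:
  154–167 m: Δρ/Δz = 0.18/13 = 0.014 kg m⁻⁴
  167–214 m: Δρ/Δz = 0.37/47 = 7.9 × 10⁻³ kg m⁻⁴
  214–246 m: Δρ/Δz = 0.07/32 = 2.2 × 10⁻³ kg m⁻⁴
The largest gradient is in the 154–167 m interval — the pycnocline.

154–167 m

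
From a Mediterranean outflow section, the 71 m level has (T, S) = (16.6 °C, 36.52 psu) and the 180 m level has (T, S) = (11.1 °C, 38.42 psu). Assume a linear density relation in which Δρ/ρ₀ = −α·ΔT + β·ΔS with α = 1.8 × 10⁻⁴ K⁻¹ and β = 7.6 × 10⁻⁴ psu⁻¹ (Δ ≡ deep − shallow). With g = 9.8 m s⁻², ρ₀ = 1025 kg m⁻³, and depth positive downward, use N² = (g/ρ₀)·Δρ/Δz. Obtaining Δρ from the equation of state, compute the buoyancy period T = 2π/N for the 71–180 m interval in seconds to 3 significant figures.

ΔT = -5.5 K, ΔS = +1.90 psu (deep − shallow).
Δρ/ρ₀ = −αΔT + βΔS = 9.90 × 10⁻⁴ + 1.444 × 10⁻³ = 2.434 × 10⁻³, so Δρ ≈ 2.495 kg m⁻³.
N² = (g/ρ₀)·Δρ/Δz = g·(Δρ/ρ₀)/Δz = 9.8 × 2.434 × 10⁻³ / 109 = 2.1884 × 10⁻⁴ s⁻².
N = √(2.1884 × 10⁻⁴) = 0.014793 rad s⁻¹ → T = 2π/N = 424.74 s ≈ 425 s.

425 s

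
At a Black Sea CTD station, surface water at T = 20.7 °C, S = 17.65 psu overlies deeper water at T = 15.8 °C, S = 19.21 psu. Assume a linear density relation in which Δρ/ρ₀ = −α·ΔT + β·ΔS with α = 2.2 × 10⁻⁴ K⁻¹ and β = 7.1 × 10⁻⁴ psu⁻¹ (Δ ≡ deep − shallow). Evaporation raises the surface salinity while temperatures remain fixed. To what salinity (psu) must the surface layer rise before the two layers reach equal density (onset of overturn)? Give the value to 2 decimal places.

20.73 psu

Neutral buoyancy requires −α(T_deep − T_surf) + β(S_deep − S_surf′) = 0.
S_surf′ = S_deep − (α/β)·ΔT = 19.21 − (2.2 × 10⁻⁴/7.1 × 10⁻⁴)·(-4.9) = 20.7283 psu.
Increase required: 20.7283 − 17.65 = 3.0783 psu.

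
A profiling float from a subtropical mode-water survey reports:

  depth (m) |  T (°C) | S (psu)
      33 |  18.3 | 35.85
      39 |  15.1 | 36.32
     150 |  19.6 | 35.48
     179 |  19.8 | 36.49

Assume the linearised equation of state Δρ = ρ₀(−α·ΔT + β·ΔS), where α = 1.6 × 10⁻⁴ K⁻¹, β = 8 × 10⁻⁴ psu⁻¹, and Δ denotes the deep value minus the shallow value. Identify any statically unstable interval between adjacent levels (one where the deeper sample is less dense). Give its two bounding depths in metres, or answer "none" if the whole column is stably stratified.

Evaluate Δρ/ρ₀ = −αΔT + βΔS across each adjacent pair:
  33–39 m: −αΔT+βΔS = −(1.6 × 10⁻⁴)(-3.2)+(8 × 10⁻⁴)(+0.47) = 8.9 × 10⁻⁴ → stable
  39–150 m: −αΔT+βΔS = −(1.6 × 10⁻⁴)(+4.5)+(8 × 10⁻⁴)(-0.84) = -1.4 × 10⁻³ → UNSTABLE
  150–179 m: −αΔT+βΔS = −(1.6 × 10⁻⁴)(+0.2)+(8 × 10⁻⁴)(+1.01) = 7.8 × 10⁻⁴ → stable
The 39–150 m interval has Δρ < 0: lighter water underlies denser water.

39–150 m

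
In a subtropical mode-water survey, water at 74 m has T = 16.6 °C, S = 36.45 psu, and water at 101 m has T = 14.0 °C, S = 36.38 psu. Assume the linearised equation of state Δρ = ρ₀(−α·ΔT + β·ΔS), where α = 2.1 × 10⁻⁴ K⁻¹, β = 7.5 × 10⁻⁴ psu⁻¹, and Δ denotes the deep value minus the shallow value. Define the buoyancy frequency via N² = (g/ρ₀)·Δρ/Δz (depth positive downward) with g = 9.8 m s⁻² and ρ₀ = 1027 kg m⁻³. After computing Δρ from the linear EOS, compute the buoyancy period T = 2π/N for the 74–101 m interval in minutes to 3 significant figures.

7.82 min

ΔT = -2.6 K, ΔS = -0.07 psu (deep − shallow).
Δρ/ρ₀ = −αΔT + βΔS = 5.46 × 10⁻⁴ − 5.25 × 10⁻⁵ = 4.935 × 10⁻⁴, so Δρ ≈ 0.5068 kg m⁻³.
N² = (g/ρ₀)·Δρ/Δz = g·(Δρ/ρ₀)/Δz = 9.8 × 4.935 × 10⁻⁴ / 27 = 1.7912 × 10⁻⁴ s⁻².
N = √(1.7912 × 10⁻⁴) = 0.013384 rad s⁻¹ → T = 2π/N = 469.45 s = 7.8242 min ≈ 7.82 min.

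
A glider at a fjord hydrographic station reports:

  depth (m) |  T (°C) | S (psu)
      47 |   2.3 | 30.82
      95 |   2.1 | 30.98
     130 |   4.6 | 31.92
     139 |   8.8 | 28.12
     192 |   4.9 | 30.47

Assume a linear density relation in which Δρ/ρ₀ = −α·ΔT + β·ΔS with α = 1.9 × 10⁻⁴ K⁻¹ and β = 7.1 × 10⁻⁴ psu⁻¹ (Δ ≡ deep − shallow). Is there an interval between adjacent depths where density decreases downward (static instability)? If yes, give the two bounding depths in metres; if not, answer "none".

130–139 m

Evaluate Δρ/ρ₀ = −αΔT + βΔS across each adjacent pair:
  47–95 m: −αΔT+βΔS = −(1.9 × 10⁻⁴)(-0.2)+(7.1 × 10⁻⁴)(+0.16) = 1.5 × 10⁻⁴ → stable
  95–130 m: −αΔT+βΔS = −(1.9 × 10⁻⁴)(+2.5)+(7.1 × 10⁻⁴)(+0.94) = 1.9 × 10⁻⁴ → stable
  130–139 m: −αΔT+βΔS = −(1.9 × 10⁻⁴)(+4.2)+(7.1 × 10⁻⁴)(-3.80) = -3.5 × 10⁻³ → UNSTABLE
  139–192 m: −αΔT+βΔS = −(1.9 × 10⁻⁴)(-3.9)+(7.1 × 10⁻⁴)(+2.35) = 2.4 × 10⁻³ → stable
The 130–139 m interval has Δρ < 0: lighter water underlies denser water.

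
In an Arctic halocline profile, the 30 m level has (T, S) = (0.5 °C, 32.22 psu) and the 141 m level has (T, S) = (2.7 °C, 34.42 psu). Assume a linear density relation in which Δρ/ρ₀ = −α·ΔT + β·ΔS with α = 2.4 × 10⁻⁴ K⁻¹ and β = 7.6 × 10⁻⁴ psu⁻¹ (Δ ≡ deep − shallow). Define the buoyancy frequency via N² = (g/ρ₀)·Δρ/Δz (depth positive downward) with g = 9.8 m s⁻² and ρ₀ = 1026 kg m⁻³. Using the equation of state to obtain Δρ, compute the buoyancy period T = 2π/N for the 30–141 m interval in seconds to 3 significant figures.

625 s

ΔT = +2.2 K, ΔS = +2.20 psu (deep − shallow).
Δρ/ρ₀ = −αΔT + βΔS = -5.28 × 10⁻⁴ + 1.672 × 10⁻³ = 1.144 × 10⁻³, so Δρ ≈ 1.174 kg m⁻³.
N² = (g/ρ₀)·Δρ/Δz = g·(Δρ/ρ₀)/Δz = 9.8 × 1.144 × 10⁻³ / 111 = 1.0100 × 10⁻⁴ s⁻².
N = √(1.0100 × 10⁻⁴) = 0.010050 rad s⁻¹ → T = 2π/N = 625.19 s ≈ 625 s.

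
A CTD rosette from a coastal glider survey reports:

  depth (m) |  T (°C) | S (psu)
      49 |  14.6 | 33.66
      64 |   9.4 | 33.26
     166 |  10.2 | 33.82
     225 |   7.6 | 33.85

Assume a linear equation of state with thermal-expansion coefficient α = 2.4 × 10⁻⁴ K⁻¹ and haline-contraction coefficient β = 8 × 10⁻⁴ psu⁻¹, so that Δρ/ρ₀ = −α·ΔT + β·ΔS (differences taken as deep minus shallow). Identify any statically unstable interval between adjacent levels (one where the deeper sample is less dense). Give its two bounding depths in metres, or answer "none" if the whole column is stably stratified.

Evaluate Δρ/ρ₀ = −αΔT + βΔS across each adjacent pair:
  49–64 m: −αΔT+βΔS = −(2.4 × 10⁻⁴)(-5.2)+(8 × 10⁻⁴)(-0.40) = 9.3 × 10⁻⁴ → stable
  64–166 m: −αΔT+βΔS = −(2.4 × 10⁻⁴)(+0.8)+(8 × 10⁻⁴)(+0.56) = 2.6 × 10⁻⁴ → stable
  166–225 m: −αΔT+βΔS = −(2.4 × 10⁻⁴)(-2.6)+(8 × 10⁻⁴)(+0.03) = 6.5 × 10⁻⁴ → stable
Every interval has Δρ > 0: the column is stably stratified throughout.

none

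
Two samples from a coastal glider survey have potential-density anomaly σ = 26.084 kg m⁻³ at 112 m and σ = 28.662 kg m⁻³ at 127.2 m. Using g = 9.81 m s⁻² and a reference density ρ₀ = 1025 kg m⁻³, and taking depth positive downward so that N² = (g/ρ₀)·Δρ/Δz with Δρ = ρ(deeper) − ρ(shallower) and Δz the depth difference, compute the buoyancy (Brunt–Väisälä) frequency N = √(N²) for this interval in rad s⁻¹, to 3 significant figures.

0.0403 rad s⁻¹

Δρ = 1028.662 − 1026.084 = 2.578 kg m⁻³ over Δz = 127.2 − 112 = 15.2 m.
N² = (9.81/1025) × (2.578/15.2) = 1.6232 × 10⁻³ s⁻².
N = √(1.6232 × 10⁻³) = 0.040289 rad s⁻¹ ≈ 0.0403 rad s⁻¹.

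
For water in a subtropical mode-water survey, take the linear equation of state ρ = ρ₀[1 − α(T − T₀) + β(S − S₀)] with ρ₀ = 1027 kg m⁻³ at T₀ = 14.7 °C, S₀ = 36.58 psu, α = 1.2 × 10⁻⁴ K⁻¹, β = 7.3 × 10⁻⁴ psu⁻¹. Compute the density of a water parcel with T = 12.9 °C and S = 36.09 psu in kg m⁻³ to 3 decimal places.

1026.854 kg m⁻³

T − T₀ = -1.8 K, S − S₀ = -0.49 psu.
Bracket = 1 − α·(-1.8) + β·(-0.49) = 1 + (-1.417 × 10⁻⁴) = 0.9998583.
ρ = 1027 × 0.9998583 = 1026.854 kg m⁻³.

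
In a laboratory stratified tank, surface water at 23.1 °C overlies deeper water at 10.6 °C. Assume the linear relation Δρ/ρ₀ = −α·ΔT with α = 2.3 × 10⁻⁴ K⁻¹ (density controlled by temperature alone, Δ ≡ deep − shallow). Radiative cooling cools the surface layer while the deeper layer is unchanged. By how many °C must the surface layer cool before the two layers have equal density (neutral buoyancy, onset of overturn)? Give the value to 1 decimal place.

With temperature the only control, equal density requires T_surf′ = T_deep.
T_surf′ = 10.6 °C.
Cooling required: 23.1 − 10.6 = 12.5 °C.

12.5 °C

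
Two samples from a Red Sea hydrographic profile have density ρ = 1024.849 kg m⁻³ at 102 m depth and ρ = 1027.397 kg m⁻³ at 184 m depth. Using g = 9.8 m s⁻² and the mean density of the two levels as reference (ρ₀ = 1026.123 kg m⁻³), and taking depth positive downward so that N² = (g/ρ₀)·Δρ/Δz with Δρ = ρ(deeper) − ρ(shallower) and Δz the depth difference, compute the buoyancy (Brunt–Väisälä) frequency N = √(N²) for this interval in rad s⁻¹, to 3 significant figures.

Δρ = 1027.397 − 1024.849 = 2.548 kg m⁻³ over Δz = 184 − 102 = 82 m.
N² = (9.8/1026.123) × (2.548/82) = 2.9676 × 10⁻⁴ s⁻².
N = √(2.9676 × 10⁻⁴) = 0.017227 rad s⁻¹ ≈ 0.0172 rad s⁻¹.

0.0172 rad s⁻¹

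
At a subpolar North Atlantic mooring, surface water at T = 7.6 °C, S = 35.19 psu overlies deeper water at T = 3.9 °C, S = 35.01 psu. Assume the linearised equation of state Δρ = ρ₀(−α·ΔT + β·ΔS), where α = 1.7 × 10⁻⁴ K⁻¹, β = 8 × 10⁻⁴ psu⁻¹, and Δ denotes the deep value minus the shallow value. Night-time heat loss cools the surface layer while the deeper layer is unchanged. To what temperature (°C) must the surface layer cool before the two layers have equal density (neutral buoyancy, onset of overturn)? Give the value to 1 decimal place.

4.7 °C

Neutral buoyancy requires Δρ = 0, i.e. −α(T_deep − T_surf′) + β(S_deep − S_surf) = 0.
T_surf′ = T_deep − (β/α)·ΔS = 3.9 − (8 × 10⁻⁴/1.7 × 10⁻⁴)·(-0.18) = 4.747 °C.
Cooling required: 7.6 − (4.747) = 2.853 °C.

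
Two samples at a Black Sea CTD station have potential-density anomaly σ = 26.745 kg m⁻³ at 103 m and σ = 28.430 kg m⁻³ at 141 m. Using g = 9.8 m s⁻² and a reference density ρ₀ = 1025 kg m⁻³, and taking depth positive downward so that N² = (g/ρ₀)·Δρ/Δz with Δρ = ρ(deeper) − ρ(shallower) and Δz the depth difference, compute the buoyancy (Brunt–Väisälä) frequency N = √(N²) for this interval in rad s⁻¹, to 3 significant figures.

0.0206 rad s⁻¹

Δρ = 1028.430 − 1026.745 = 1.685 kg m⁻³ over Δz = 141 − 103 = 38 m.
N² = (9.8/1025) × (1.685/38) = 4.2395 × 10⁻⁴ s⁻².
N = √(4.2395 × 10⁻⁴) = 0.020590 rad s⁻¹ ≈ 0.0206 rad s⁻¹.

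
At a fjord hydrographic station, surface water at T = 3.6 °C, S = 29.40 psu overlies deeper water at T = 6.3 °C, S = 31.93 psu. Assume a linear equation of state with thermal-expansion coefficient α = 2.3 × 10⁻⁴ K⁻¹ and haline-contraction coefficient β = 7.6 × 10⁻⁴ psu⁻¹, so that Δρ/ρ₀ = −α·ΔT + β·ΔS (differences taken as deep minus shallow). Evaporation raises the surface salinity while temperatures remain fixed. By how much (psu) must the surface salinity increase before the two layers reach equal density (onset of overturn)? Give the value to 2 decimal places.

Neutral buoyancy requires −α(T_deep − T_surf) + β(S_deep − S_surf′) = 0.
S_surf′ = S_deep − (α/β)·ΔT = 31.93 − (2.3 × 10⁻⁴/7.6 × 10⁻⁴)·(+2.7) = 31.1129 psu.
Increase required: 31.1129 − 29.40 = 1.7129 psu.

1.71 psu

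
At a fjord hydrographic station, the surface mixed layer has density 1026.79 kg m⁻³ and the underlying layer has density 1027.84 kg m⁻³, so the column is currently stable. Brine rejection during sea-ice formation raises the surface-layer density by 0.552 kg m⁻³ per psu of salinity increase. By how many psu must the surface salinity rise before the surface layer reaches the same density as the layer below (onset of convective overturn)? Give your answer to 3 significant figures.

Density deficit of the surface layer: 1027.84 − 1026.79 = 1.05 kg m⁻³.
Required change = 1.05 / 0.552 = 1.90 psu.

1.90 psu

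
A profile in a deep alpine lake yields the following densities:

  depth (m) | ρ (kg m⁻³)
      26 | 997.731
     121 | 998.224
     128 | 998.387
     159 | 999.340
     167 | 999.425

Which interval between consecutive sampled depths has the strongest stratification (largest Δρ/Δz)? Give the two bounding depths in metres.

Compute the density gradient over each adjacent pair:
  26–121 m: Δρ/Δz = 0.493/95 = 5.2 × 10⁻³ kg m⁻⁴
  121–128 m: Δρ/Δz = 0.163/7 = 0.023 kg m⁻⁴
  128–159 m: Δρ/Δz = 0.953/31 = 0.031 kg m⁻⁴
  159–167 m: Δρ/Δz = 0.085/8 = 0.011 kg m⁻⁴
The largest gradient is in the 128–159 m interval — the pycnocline.

128–159 m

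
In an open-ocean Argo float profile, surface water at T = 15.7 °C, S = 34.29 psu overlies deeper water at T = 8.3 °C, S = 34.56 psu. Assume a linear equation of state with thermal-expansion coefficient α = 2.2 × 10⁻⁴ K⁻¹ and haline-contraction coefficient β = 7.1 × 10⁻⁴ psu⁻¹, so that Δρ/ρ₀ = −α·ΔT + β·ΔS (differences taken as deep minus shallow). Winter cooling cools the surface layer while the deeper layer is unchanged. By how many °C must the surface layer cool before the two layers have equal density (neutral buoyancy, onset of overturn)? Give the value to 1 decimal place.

8.3 °C

Neutral buoyancy requires Δρ = 0, i.e. −α(T_deep − T_surf′) + β(S_deep − S_surf) = 0.
T_surf′ = T_deep − (β/α)·ΔS = 8.3 − (7.1 × 10⁻⁴/2.2 × 10⁻⁴)·(+0.27) = 7.429 °C.
Cooling required: 15.7 − (7.429) = 8.271 °C.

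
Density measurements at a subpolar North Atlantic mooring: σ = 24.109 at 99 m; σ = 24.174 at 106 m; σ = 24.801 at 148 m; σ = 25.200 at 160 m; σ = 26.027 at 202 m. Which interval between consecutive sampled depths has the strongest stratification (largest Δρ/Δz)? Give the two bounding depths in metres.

Compute the density gradient over each adjacent pair:
  99–106 m: Δρ/Δz = 0.065/7 = 9.3 × 10⁻³ kg m⁻⁴
  106–148 m: Δρ/Δz = 0.627/42 = 0.015 kg m⁻⁴
  148–160 m: Δρ/Δz = 0.399/12 = 0.033 kg m⁻⁴
  160–202 m: Δρ/Δz = 0.827/42 = 0.020 kg m⁻⁴
The largest gradient is in the 148–160 m interval — the pycnocline.

148–160 m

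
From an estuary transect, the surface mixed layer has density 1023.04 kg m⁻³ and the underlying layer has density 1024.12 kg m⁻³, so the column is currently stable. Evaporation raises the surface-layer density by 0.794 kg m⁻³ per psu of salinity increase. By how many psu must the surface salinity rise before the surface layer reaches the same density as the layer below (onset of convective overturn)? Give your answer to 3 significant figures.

1.36 psu

Density deficit of the surface layer: 1024.12 − 1023.04 = 1.08 kg m⁻³.
Required change = 1.08 / 0.794 = 1.36 psu.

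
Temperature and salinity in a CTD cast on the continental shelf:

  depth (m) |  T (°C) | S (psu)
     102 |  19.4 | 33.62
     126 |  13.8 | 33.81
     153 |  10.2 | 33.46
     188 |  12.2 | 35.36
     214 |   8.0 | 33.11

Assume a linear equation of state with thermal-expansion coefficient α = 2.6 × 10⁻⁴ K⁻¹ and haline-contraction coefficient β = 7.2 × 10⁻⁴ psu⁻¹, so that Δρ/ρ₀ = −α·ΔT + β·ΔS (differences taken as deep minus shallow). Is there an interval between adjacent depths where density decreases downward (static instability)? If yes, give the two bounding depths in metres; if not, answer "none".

Evaluate Δρ/ρ₀ = −αΔT + βΔS across each adjacent pair:
  102–126 m: −αΔT+βΔS = −(2.6 × 10⁻⁴)(-5.6)+(7.2 × 10⁻⁴)(+0.19) = 1.6 × 10⁻³ → stable
  126–153 m: −αΔT+βΔS = −(2.6 × 10⁻⁴)(-3.6)+(7.2 × 10⁻⁴)(-0.35) = 6.8 × 10⁻⁴ → stable
  153–188 m: −αΔT+βΔS = −(2.6 × 10⁻⁴)(+2.0)+(7.2 × 10⁻⁴)(+1.90) = 8.5 × 10⁻⁴ → stable
  188–214 m: −αΔT+βΔS = −(2.6 × 10⁻⁴)(-4.2)+(7.2 × 10⁻⁴)(-2.25) = -5.3 × 10⁻⁴ → UNSTABLE
The 188–214 m interval has Δρ < 0: lighter water underlies denser water.

188–214 m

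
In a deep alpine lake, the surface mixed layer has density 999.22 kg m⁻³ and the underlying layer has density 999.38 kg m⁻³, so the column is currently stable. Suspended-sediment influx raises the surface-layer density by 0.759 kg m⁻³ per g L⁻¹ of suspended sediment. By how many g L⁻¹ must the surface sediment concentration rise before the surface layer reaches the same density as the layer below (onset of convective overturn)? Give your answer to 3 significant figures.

Density deficit of the surface layer: 999.38 − 999.22 = 0.16 kg m⁻³.
Required change = 0.16 / 0.759 = 0.211 g L⁻¹.

0.211 g L⁻¹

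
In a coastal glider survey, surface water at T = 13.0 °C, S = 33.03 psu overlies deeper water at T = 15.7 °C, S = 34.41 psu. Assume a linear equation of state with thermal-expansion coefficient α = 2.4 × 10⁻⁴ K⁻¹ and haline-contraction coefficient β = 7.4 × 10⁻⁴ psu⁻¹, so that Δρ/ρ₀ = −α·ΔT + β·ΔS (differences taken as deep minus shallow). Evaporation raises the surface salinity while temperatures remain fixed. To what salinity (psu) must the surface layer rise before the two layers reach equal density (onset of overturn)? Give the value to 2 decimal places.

Neutral buoyancy requires −α(T_deep − T_surf) + β(S_deep − S_surf′) = 0.
S_surf′ = S_deep − (α/β)·ΔT = 34.41 − (2.4 × 10⁻⁴/7.4 × 10⁻⁴)·(+2.7) = 33.5343 psu.
Increase required: 33.5343 − 33.03 = 0.5043 psu.

33.53 psu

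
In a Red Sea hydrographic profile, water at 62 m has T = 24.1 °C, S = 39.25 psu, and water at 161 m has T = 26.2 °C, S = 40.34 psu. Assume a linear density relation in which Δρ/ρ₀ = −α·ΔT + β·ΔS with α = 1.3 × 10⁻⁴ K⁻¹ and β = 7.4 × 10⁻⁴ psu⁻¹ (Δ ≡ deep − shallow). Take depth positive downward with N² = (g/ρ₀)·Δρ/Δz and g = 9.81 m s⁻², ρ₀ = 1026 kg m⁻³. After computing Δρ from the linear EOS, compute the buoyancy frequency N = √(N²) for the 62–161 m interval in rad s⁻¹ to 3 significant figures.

ΔT = +2.1 K, ΔS = +1.09 psu (deep − shallow).
Δρ/ρ₀ = −αΔT + βΔS = -2.73 × 10⁻⁴ + 8.066 × 10⁻⁴ = 5.336 × 10⁻⁴, so Δρ ≈ 0.5475 kg m⁻³.
N² = (g/ρ₀)·Δρ/Δz = g·(Δρ/ρ₀)/Δz = 9.81 × 5.336 × 10⁻⁴ / 99 = 5.2875 × 10⁻⁵ s⁻².
N = √(5.2875 × 10⁻⁵) = 7.2715 × 10⁻³ rad s⁻¹ ≈ 7.27 × 10⁻³ rad s⁻¹.

7.27 × 10⁻³ rad s⁻¹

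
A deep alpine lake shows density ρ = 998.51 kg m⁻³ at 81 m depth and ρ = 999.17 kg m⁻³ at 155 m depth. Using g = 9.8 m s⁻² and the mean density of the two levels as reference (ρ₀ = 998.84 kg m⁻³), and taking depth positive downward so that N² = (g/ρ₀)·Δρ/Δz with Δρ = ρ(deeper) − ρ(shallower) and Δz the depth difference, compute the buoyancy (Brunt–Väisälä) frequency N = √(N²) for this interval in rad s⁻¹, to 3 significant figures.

9.35 × 10⁻³ rad s⁻¹

Δρ = 999.17 − 998.51 = 0.66 kg m⁻³ over Δz = 155 − 81 = 74 m.
N² = (9.8/998.84) × (0.66/74) = 8.7507 × 10⁻⁵ s⁻².
N = √(8.7507 × 10⁻⁵) = 9.3545 × 10⁻³ rad s⁻¹ ≈ 9.35 × 10⁻³ rad s⁻¹.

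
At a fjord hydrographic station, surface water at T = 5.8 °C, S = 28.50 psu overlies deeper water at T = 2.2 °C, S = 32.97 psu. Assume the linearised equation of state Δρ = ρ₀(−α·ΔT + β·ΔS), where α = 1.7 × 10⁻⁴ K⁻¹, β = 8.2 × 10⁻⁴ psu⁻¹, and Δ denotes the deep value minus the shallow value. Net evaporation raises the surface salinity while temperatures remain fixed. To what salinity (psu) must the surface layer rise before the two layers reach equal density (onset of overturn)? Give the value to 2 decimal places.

33.72 psu

Neutral buoyancy requires −α(T_deep − T_surf) + β(S_deep − S_surf′) = 0.
S_surf′ = S_deep − (α/β)·ΔT = 32.97 − (1.7 × 10⁻⁴/8.2 × 10⁻⁴)·(-3.6) = 33.7163 psu.
Increase required: 33.7163 − 28.50 = 5.2163 psu.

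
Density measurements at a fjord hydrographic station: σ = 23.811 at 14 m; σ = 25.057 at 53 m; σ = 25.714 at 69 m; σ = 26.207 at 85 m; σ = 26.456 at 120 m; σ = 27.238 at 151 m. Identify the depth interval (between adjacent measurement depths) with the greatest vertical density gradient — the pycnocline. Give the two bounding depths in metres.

Compute the density gradient over each adjacent pair:
  14–53 m: Δρ/Δz = 1.246/39 = 0.032 kg m⁻⁴
  53–69 m: Δρ/Δz = 0.657/16 = 0.041 kg m⁻⁴
  69–85 m: Δρ/Δz = 0.493/16 = 0.031 kg m⁻⁴
  85–120 m: Δρ/Δz = 0.249/35 = 7.1 × 10⁻³ kg m⁻⁴
  120–151 m: Δρ/Δz = 0.782/31 = 0.025 kg m⁻⁴
The largest gradient is in the 53–69 m interval — the pycnocline.

53–69 m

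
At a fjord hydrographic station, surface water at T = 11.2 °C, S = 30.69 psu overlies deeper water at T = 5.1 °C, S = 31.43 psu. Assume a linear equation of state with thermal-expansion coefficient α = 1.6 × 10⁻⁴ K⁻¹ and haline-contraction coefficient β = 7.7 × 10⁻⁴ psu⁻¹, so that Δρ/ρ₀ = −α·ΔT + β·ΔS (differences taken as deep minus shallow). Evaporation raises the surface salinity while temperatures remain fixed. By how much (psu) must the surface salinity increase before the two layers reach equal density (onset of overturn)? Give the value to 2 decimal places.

2.01 psu

Neutral buoyancy requires −α(T_deep − T_surf) + β(S_deep − S_surf′) = 0.
S_surf′ = S_deep − (α/β)·ΔT = 31.43 − (1.6 × 10⁻⁴/7.7 × 10⁻⁴)·(-6.1) = 32.6975 psu.
Increase required: 32.6975 − 30.69 = 2.0075 psu.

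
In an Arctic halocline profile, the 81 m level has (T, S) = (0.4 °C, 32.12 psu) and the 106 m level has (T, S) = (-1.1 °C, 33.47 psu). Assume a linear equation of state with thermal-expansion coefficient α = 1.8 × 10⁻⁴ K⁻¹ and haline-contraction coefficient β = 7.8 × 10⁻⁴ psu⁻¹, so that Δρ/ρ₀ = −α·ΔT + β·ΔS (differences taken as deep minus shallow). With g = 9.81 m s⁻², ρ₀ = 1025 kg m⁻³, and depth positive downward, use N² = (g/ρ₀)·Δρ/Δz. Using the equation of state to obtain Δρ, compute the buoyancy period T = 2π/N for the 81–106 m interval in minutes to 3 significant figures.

4.60 min

ΔT = -1.5 K, ΔS = +1.35 psu (deep − shallow).
Δρ/ρ₀ = −αΔT + βΔS = 2.70 × 10⁻⁴ + 1.053 × 10⁻³ = 1.323 × 10⁻³, so Δρ ≈ 1.356 kg m⁻³.
N² = (g/ρ₀)·Δρ/Δz = g·(Δρ/ρ₀)/Δz = 9.81 × 1.323 × 10⁻³ / 25 = 5.1915 × 10⁻⁴ s⁻².
N = √(5.1915 × 10⁻⁴) = 0.022785 rad s⁻¹ → T = 2π/N = 275.76 s = 4.5960 min ≈ 4.60 min.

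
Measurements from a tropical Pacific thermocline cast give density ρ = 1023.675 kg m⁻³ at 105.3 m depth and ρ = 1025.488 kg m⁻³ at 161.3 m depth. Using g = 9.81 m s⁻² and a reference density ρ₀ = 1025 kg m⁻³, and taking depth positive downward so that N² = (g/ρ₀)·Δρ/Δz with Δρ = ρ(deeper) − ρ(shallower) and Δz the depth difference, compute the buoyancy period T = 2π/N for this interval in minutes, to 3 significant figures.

Δρ = 1025.488 − 1023.675 = 1.813 kg m⁻³ over Δz = 161.3 − 105.3 = 56 m.
N² = (9.81/1025) × (1.813/56) = 3.0985 × 10⁻⁴ s⁻².
N = √(3.0985 × 10⁻⁴) = 0.017603 rad s⁻¹, so T = 2π/N = 356.94 s = 5.9490 min ≈ 5.95 min.

5.95 min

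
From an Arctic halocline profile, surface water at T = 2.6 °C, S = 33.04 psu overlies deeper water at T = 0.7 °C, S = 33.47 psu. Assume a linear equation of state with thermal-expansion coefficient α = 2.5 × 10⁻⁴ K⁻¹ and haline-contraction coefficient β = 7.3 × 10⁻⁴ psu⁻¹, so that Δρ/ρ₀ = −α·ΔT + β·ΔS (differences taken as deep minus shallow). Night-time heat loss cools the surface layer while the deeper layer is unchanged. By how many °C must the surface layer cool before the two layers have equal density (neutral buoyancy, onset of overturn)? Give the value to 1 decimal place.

3.2 °C

Neutral buoyancy requires Δρ = 0, i.e. −α(T_deep − T_surf′) + β(S_deep − S_surf) = 0.
T_surf′ = T_deep − (β/α)·ΔS = 0.7 − (7.3 × 10⁻⁴/2.5 × 10⁻⁴)·(+0.43) = -0.556 °C.
Cooling required: 2.6 − (-0.556) = 3.156 °C.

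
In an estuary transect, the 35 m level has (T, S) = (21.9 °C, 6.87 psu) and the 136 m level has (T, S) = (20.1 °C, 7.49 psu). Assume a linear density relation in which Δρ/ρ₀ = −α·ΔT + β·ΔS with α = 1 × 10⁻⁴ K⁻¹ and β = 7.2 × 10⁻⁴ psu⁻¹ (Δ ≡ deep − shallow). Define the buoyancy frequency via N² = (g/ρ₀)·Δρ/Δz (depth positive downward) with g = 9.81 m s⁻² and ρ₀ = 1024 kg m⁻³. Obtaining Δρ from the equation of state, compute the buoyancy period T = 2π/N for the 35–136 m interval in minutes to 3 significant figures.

ΔT = -1.8 K, ΔS = +0.62 psu (deep − shallow).
Δρ/ρ₀ = −αΔT + βΔS = 1.80 × 10⁻⁴ + 4.464 × 10⁻⁴ = 6.264 × 10⁻⁴, so Δρ ≈ 0.6414 kg m⁻³.
N² = (g/ρ₀)·Δρ/Δz = g·(Δρ/ρ₀)/Δz = 9.81 × 6.264 × 10⁻⁴ / 101 = 6.0841 × 10⁻⁵ s⁻².
N = √(6.0841 × 10⁻⁵) = 7.8001 × 10⁻³ rad s⁻¹ → T = 2π/N = 805.53 s = 13.425 min ≈ 13.4 min.

13.4 min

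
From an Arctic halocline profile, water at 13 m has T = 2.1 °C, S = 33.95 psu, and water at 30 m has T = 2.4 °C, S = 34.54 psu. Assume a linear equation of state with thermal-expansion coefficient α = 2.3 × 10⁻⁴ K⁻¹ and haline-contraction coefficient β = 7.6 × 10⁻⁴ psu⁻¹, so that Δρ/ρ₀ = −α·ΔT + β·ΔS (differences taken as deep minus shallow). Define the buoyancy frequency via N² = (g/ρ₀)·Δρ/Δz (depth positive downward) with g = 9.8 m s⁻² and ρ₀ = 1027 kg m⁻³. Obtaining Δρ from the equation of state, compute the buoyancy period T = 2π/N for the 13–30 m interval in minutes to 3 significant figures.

7.08 min

ΔT = +0.3 K, ΔS = +0.59 psu (deep − shallow).
Δρ/ρ₀ = −αΔT + βΔS = -6.90 × 10⁻⁵ + 4.484 × 10⁻⁴ = 3.794 × 10⁻⁴, so Δρ ≈ 0.3896 kg m⁻³.
N² = (g/ρ₀)·Δρ/Δz = g·(Δρ/ρ₀)/Δz = 9.8 × 3.794 × 10⁻⁴ / 17 = 2.1871 × 10⁻⁴ s⁻².
N = √(2.1871 × 10⁻⁴) = 0.014789 rad s⁻¹ → T = 2π/N = 424.86 s = 7.0810 min ≈ 7.08 min.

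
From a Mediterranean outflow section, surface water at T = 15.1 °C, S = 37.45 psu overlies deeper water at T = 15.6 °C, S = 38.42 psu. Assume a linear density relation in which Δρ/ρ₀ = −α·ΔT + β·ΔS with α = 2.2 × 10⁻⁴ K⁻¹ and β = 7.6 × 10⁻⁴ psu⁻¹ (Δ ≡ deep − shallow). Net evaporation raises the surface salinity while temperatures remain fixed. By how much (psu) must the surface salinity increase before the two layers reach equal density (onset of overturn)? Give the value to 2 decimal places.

Neutral buoyancy requires −α(T_deep − T_surf) + β(S_deep − S_surf′) = 0.
S_surf′ = S_deep − (α/β)·ΔT = 38.42 − (2.2 × 10⁻⁴/7.6 × 10⁻⁴)·(+0.5) = 38.2753 psu.
Increase required: 38.2753 − 37.45 = 0.8253 psu.

0.83 psu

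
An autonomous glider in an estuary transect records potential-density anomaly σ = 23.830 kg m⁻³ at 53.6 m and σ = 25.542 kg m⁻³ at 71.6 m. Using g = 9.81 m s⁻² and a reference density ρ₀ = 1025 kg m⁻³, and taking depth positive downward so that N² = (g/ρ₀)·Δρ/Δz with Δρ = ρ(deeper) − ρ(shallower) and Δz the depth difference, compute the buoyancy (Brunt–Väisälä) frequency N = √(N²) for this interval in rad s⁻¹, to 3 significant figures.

Δρ = 1025.542 − 1023.830 = 1.712 kg m⁻³ over Δz = 71.6 − 53.6 = 18 m.
N² = (9.81/1025) × (1.712/18) = 9.1028 × 10⁻⁴ s⁻².
N = √(9.1028 × 10⁻⁴) = 0.030171 rad s⁻¹ ≈ 0.0302 rad s⁻¹.

0.0302 rad s⁻¹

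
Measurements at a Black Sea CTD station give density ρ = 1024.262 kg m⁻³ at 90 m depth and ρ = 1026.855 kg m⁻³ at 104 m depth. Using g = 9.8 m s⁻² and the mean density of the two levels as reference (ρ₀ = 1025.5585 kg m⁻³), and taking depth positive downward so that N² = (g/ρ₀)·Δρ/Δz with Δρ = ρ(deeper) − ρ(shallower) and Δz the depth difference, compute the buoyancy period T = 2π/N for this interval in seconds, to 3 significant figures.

Δρ = 1026.855 − 1024.262 = 2.593 kg m⁻³ over Δz = 104 − 90 = 14 m.
N² = (9.8/1025.5585) × (2.593/14) = 1.7699 × 10⁻³ s⁻².
N = √(1.7699 × 10⁻³) = 0.042070 rad s⁻¹, so T = 2π/N = 149.35 s ≈ 149 s.

149 s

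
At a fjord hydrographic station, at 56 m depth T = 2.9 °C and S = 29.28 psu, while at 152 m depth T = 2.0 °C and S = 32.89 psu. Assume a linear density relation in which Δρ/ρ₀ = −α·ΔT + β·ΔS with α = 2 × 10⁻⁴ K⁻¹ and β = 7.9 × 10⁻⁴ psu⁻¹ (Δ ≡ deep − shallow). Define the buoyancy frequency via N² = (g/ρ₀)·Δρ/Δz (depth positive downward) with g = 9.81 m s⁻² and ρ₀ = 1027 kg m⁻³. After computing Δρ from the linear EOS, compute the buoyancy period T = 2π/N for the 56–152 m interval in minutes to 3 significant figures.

5.95 min

ΔT = -0.9 K, ΔS = +3.61 psu (deep − shallow).
Δρ/ρ₀ = −αΔT + βΔS = 1.80 × 10⁻⁴ + 2.8519 × 10⁻³ = 3.0319 × 10⁻³, so Δρ ≈ 3.114 kg m⁻³.
N² = (g/ρ₀)·Δρ/Δz = g·(Δρ/ρ₀)/Δz = 9.81 × 3.0319 × 10⁻³ / 96 = 3.0982 × 10⁻⁴ s⁻².
N = √(3.0982 × 10⁻⁴) = 0.017602 rad s⁻¹ → T = 2π/N = 356.96 s = 5.9493 min ≈ 5.95 min.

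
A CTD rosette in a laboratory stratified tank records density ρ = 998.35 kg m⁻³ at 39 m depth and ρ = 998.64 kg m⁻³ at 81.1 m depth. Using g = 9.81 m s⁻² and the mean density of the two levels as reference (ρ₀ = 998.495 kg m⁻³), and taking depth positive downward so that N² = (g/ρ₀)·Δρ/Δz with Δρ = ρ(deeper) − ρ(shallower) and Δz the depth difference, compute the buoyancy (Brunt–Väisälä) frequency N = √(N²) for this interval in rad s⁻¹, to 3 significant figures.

Δρ = 998.64 − 998.35 = 0.29 kg m⁻³ over Δz = 81.1 − 39 = 42.1 m.
N² = (9.81/998.495) × (0.29/42.1) = 6.7677 × 10⁻⁵ s⁻².
N = √(6.7677 × 10⁻⁵) = 8.2266 × 10⁻³ rad s⁻¹ ≈ 8.23 × 10⁻³ rad s⁻¹.
A positive N² confirms static stability across the interval.

8.23 × 10⁻³ rad s⁻¹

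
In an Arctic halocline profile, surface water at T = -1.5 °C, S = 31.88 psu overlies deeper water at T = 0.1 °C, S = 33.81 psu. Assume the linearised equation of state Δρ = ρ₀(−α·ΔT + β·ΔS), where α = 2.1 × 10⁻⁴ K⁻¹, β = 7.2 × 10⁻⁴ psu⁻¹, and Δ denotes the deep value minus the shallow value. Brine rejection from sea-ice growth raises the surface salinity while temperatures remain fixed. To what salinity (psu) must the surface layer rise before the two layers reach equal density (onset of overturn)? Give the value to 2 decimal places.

Neutral buoyancy requires −α(T_deep − T_surf) + β(S_deep − S_surf′) = 0.
S_surf′ = S_deep − (α/β)·ΔT = 33.81 − (2.1 × 10⁻⁴/7.2 × 10⁻⁴)·(+1.6) = 33.3433 psu.
Increase required: 33.3433 − 31.88 = 1.4633 psu.

33.34 psu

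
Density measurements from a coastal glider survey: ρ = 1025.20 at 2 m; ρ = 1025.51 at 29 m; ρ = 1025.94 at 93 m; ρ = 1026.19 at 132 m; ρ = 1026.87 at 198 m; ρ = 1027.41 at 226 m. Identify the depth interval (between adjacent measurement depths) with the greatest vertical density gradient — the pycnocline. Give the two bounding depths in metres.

198–226 m

Compute the density gradient over each adjacent pair:
  2–29 m: Δρ/Δz = 0.31/27 = 0.011 kg m⁻⁴
  29–93 m: Δρ/Δz = 0.43/64 = 6.7 × 10⁻³ kg m⁻⁴
  93–132 m: Δρ/Δz = 0.25/39 = 6.4 × 10⁻³ kg m⁻⁴
  132–198 m: Δρ/Δz = 0.68/66 = 0.010 kg m⁻⁴
  198–226 m: Δρ/Δz = 0.54/28 = 0.019 kg m⁻⁴
The largest gradient is in the 198–226 m interval — the pycnocline.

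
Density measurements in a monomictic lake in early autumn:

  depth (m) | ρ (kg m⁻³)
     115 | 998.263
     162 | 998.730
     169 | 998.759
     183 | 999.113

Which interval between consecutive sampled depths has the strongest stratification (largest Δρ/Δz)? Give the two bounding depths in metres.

Compute the density gradient over each adjacent pair:
  115–162 m: Δρ/Δz = 0.467/47 = 9.9 × 10⁻³ kg m⁻⁴
  162–169 m: Δρ/Δz = 0.029/7 = 4.1 × 10⁻³ kg m⁻⁴
  169–183 m: Δρ/Δz = 0.354/14 = 0.025 kg m⁻⁴
The largest gradient is in the 169–183 m interval — the pycnocline.

169–183 m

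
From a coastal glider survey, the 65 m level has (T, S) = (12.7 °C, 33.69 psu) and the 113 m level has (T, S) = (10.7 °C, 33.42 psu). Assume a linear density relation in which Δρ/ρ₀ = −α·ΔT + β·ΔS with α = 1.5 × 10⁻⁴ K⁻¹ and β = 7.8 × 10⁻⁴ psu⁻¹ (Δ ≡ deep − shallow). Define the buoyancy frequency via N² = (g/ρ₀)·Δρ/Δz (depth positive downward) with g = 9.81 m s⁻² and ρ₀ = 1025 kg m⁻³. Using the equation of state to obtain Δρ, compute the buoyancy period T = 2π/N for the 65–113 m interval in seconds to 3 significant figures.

1.47 × 10³ s

ΔT = -2.0 K, ΔS = -0.27 psu (deep − shallow).
Δρ/ρ₀ = −αΔT + βΔS = 3.00 × 10⁻⁴ − 2.106 × 10⁻⁴ = 8.94 × 10⁻⁵, so Δρ ≈ 0.09163 kg m⁻³.
N² = (g/ρ₀)·Δρ/Δz = g·(Δρ/ρ₀)/Δz = 9.81 × 8.94 × 10⁻⁵ / 48 = 1.8271 × 10⁻⁵ s⁻².
N = √(1.8271 × 10⁻⁵) = 4.2745 × 10⁻³ rad s⁻¹ → T = 2π/N = 1.4699 × 10³ s ≈ 1.47 × 10³ s.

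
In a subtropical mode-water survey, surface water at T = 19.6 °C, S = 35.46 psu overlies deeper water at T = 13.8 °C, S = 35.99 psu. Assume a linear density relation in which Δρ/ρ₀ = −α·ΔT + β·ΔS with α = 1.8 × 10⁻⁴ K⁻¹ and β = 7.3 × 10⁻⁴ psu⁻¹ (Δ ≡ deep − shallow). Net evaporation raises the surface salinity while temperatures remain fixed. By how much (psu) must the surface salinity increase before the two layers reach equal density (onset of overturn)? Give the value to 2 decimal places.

Neutral buoyancy requires −α(T_deep − T_surf) + β(S_deep − S_surf′) = 0.
S_surf′ = S_deep − (α/β)·ΔT = 35.99 − (1.8 × 10⁻⁴/7.3 × 10⁻⁴)·(-5.8) = 37.4201 psu.
Increase required: 37.4201 − 35.46 = 1.9601 psu.

1.96 psu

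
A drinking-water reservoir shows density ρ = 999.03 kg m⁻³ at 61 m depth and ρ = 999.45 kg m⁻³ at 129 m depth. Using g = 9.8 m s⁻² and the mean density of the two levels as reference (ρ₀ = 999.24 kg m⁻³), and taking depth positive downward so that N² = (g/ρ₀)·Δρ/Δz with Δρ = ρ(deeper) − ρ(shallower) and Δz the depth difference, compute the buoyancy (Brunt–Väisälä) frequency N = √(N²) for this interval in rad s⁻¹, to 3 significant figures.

7.78 × 10⁻³ rad s⁻¹

Δρ = 999.45 − 999.03 = 0.42 kg m⁻³ over Δz = 129 − 61 = 68 m.
N² = (9.8/999.24) × (0.42/68) = 6.0575 × 10⁻⁵ s⁻².
N = √(6.0575 × 10⁻⁵) = 7.7830 × 10⁻³ rad s⁻¹ ≈ 7.78 × 10⁻³ rad s⁻¹.
A positive N² confirms static stability across the interval.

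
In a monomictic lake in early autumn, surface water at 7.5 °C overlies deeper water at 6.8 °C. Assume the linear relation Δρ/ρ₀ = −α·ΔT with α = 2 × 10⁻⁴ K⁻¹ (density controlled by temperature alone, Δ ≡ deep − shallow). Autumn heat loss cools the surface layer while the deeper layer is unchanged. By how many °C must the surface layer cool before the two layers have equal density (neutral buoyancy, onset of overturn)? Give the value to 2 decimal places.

With temperature the only control, equal density requires T_surf′ = T_deep.
T_surf′ = 6.8 °C.
Cooling required: 7.5 − 6.8 = 0.70 °C.

0.70 °C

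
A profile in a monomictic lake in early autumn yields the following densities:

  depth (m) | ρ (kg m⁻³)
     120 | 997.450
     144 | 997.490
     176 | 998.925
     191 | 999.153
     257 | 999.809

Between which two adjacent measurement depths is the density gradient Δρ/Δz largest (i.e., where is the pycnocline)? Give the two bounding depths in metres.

144–176 m

Compute the density gradient over each adjacent pair:
  120–144 m: Δρ/Δz = 0.040/24 = 1.7 × 10⁻³ kg m⁻⁴
  144–176 m: Δρ/Δz = 1.435/32 = 0.045 kg m⁻⁴
  176–191 m: Δρ/Δz = 0.228/15 = 0.015 kg m⁻⁴
  191–257 m: Δρ/Δz = 0.656/66 = 9.9 × 10⁻³ kg m⁻⁴
The largest gradient is in the 144–176 m interval — the pycnocline.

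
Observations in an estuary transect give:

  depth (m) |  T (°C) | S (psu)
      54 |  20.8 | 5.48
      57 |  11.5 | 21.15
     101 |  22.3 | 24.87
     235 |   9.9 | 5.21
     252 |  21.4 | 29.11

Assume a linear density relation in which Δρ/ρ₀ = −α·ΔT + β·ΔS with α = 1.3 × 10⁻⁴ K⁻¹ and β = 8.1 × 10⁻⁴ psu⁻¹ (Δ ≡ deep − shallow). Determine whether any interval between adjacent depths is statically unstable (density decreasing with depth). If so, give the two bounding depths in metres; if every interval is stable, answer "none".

Evaluate Δρ/ρ₀ = −αΔT + βΔS across each adjacent pair:
  54–57 m: −αΔT+βΔS = −(1.3 × 10⁻⁴)(-9.3)+(8.1 × 10⁻⁴)(+15.67) = 0.014 → stable
  57–101 m: −αΔT+βΔS = −(1.3 × 10⁻⁴)(+10.8)+(8.1 × 10⁻⁴)(+3.72) = 1.6 × 10⁻³ → stable
  101–235 m: −αΔT+βΔS = −(1.3 × 10⁻⁴)(-12.4)+(8.1 × 10⁻⁴)(-19.66) = -0.014 → UNSTABLE
  235–252 m: −αΔT+βΔS = −(1.3 × 10⁻⁴)(+11.5)+(8.1 × 10⁻⁴)(+23.90) = 0.018 → stable
The 101–235 m interval has Δρ < 0: lighter water underlies denser water.

101–235 m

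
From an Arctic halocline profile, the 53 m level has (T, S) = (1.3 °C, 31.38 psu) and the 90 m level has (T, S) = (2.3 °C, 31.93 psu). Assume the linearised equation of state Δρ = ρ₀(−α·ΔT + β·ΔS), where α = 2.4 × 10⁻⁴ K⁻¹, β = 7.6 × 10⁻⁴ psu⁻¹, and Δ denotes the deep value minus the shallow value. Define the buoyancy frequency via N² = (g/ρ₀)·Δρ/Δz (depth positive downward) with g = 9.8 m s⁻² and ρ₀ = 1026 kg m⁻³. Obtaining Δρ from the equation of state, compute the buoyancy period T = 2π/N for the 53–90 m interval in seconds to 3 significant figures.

ΔT = +1.0 K, ΔS = +0.55 psu (deep − shallow).
Δρ/ρ₀ = −αΔT + βΔS = -2.40 × 10⁻⁴ + 4.18 × 10⁻⁴ = 1.78 × 10⁻⁴, so Δρ ≈ 0.1826 kg m⁻³.
N² = (g/ρ₀)·Δρ/Δz = g·(Δρ/ρ₀)/Δz = 9.8 × 1.78 × 10⁻⁴ / 37 = 4.7146 × 10⁻⁵ s⁻².
N = √(4.7146 × 10⁻⁵) = 6.8663 × 10⁻³ rad s⁻¹ → T = 2π/N = 915.08 s ≈ 915 s.

915 s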